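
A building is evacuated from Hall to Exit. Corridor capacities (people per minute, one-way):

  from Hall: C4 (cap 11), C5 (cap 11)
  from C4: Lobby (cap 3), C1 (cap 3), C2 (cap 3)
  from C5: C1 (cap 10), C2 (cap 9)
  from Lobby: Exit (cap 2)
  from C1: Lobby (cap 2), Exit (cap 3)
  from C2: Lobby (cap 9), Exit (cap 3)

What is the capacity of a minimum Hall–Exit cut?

8

Augment Hall→C4→Lobby→Exit: bottleneck 2, flow now 2.
Augment Hall→C4→C1→Exit: bottleneck 3, flow now 5.
Augment Hall→C4→C2→Exit: bottleneck 3, flow now 8.
No augmenting path remains; maximum flow = 8.
By max-flow min-cut, the minimum cut capacity equals the max flow.
In the residual graph, reachable from Hall: {Hall, C4, C5, Lobby, C1, C2}.
Min-cut edges: Lobby→Exit (2), C1→Exit (3), C2→Exit (3); capacity 2 + 3 + 3 = 8.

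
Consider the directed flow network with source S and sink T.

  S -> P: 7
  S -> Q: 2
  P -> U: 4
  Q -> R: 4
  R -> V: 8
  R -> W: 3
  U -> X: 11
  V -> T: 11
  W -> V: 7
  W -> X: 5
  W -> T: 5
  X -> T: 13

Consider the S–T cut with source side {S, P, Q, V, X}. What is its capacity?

Edges leaving {S, P, Q, V, X}: P→U (4), Q→R (4), V→T (11), X→T (13).
Cut capacity = 4 + 4 + 11 + 13 = 32.

32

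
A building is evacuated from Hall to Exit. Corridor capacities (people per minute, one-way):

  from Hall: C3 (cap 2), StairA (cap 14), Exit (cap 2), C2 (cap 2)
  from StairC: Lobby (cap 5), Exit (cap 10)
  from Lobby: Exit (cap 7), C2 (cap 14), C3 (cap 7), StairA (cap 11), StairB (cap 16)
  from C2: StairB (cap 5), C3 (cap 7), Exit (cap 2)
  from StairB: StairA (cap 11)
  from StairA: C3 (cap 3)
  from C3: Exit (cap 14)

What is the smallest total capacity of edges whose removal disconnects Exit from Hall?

Augment Hall→Exit: bottleneck 2, flow now 2.
Augment Hall→C2→Exit: bottleneck 2, flow now 4.
Augment Hall→C3→Exit: bottleneck 2, flow now 6.
Augment Hall→StairA→C3→Exit: bottleneck 3, flow now 9.
No augmenting path remains; maximum flow = 9.
By max-flow min-cut, the minimum cut capacity equals the max flow.
In the residual graph, reachable from Hall: {Hall, StairA}.
Min-cut edges: Hall→C2 (2), Hall→C3 (2), Hall→Exit (2), StairA→C3 (3); capacity 2 + 2 + 2 + 3 = 9.

9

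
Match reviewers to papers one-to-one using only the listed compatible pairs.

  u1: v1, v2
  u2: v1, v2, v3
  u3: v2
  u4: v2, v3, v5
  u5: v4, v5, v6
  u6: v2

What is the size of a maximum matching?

Unit-capacity flow: source→left, listed edges, right→sink; max matching = max flow.
Augmenting path u1→v1 (+1); matched 1.
Augmenting path u2→v2 (+1); matched 2.
Augmenting path u4→v3 (+1); matched 3.
Augmenting path u5→v4 (+1); matched 4.
Augmenting path u3→v2→u2→v3→u4→v5 (+1); matched 5.
No augmenting path remains; maximum matching = 5.
König certificate: {u1, u2, u4, u5, v2} is a vertex cover of size 5 (every listed pair touches it), so no matching can be larger.

5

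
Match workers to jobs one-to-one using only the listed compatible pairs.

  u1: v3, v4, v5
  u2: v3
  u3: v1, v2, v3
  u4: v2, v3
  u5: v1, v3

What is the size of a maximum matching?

4

Unit-capacity flow: source→left, listed edges, right→sink; max matching = max flow.
Augmenting path u1→v3 (+1); matched 1.
Augmenting path u3→v1 (+1); matched 2.
Augmenting path u4→v2 (+1); matched 3.
Augmenting path u2→v3→u1→v4 (+1); matched 4.
No augmenting path remains; maximum matching = 4.
König certificate: {u1, v1, v2, v3} is a vertex cover of size 4 (every listed pair touches it), so no matching can be larger.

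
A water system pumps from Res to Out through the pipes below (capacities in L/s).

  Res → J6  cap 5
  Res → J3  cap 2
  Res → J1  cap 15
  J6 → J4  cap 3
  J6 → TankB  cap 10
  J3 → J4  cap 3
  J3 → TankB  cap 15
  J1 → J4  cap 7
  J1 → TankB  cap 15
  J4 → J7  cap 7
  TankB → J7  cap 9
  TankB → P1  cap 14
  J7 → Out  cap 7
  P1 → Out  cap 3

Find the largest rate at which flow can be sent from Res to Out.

10

Augment Res→J6→J4→J7→Out: bottleneck 3, flow now 3.
Augment Res→J6→TankB→J7→Out: bottleneck 2, flow now 5.
Augment Res→J3→J4→J7→Out: bottleneck 2, flow now 7.
Augment Res→J1→TankB→P1→Out: bottleneck 3, flow now 10.
No augmenting path remains; maximum flow = 10.
In the residual graph, reachable from Res: {Res, J6, J3, J1, J4, TankB, J7, P1}.
Min-cut edges: J7→Out (7), P1→Out (3); capacity 7 + 3 = 10.
This cut is saturated, so no flow can exceed 10.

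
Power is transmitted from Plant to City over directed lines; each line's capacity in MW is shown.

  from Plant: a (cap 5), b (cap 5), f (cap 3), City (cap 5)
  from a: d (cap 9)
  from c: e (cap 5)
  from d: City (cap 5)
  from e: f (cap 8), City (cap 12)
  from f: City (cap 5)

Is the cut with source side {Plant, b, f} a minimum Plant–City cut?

Given cut capacity: 5 + 5 + 5 = 15.
Augment Plant→City: bottleneck 5, flow now 5.
Augment Plant→f→City: bottleneck 3, flow now 8.
Augment Plant→a→d→City: bottleneck 5, flow now 13.
No augmenting path remains; maximum flow = 13.
In the residual graph, reachable from Plant: {Plant, b}.
Min-cut edges: Plant→a (5), Plant→f (3), Plant→City (5); capacity 5 + 3 + 5 = 13.
Cut capacity 15 exceeds the max flow 13, so it is not minimum.

No — its capacity is 15, but the minimum cut has capacity 13.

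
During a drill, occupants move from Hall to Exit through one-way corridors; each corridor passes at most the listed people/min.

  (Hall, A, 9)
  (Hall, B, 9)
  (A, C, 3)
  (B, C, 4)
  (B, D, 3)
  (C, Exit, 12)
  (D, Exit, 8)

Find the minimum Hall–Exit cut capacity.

Augment Hall→A→C→Exit: bottleneck 3, flow now 3.
Augment Hall→B→C→Exit: bottleneck 4, flow now 7.
Augment Hall→B→D→Exit: bottleneck 3, flow now 10.
No augmenting path remains; maximum flow = 10.
By max-flow min-cut, the minimum cut capacity equals the max flow.
In the residual graph, reachable from Hall: {Hall, A, B}.
Min-cut edges: A→C (3), B→C (4), B→D (3); capacity 3 + 4 + 3 = 10.

10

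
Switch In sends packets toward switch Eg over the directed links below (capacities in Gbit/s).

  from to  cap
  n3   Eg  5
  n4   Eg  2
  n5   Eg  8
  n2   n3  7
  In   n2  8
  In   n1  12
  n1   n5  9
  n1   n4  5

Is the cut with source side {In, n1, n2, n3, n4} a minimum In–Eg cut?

No — its capacity is 16, but the minimum cut has capacity 15.

Given cut capacity: 9 + 5 + 2 = 16.
Augment In→n1→n4→Eg: bottleneck 2, flow now 2.
Augment In→n1→n5→Eg: bottleneck 8, flow now 10.
Augment In→n2→n3→Eg: bottleneck 5, flow now 15.
No augmenting path remains; maximum flow = 15.
In the residual graph, reachable from In: {In, n1, n2, n3, n4, n5}.
Min-cut edges: n3→Eg (5), n4→Eg (2), n5→Eg (8); capacity 5 + 2 + 8 = 15.
Cut capacity 16 exceeds the max flow 15, so it is not minimum.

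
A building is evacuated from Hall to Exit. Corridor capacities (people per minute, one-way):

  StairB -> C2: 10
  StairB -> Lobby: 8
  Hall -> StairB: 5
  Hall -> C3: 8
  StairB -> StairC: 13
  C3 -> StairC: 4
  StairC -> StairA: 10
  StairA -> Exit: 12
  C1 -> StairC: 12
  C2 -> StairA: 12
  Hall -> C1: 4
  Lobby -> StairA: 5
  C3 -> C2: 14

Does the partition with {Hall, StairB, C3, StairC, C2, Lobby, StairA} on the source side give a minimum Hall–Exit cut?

Given cut capacity: 4 + 12 = 16.
Augment Hall→C1→StairC→StairA→Exit: bottleneck 4, flow now 4.
Augment Hall→StairB→StairC→StairA→Exit: bottleneck 5, flow now 9.
Augment Hall→C3→StairC→StairA→Exit: bottleneck 1, flow now 10.
Augment Hall→C3→C2→StairA→Exit: bottleneck 2, flow now 12.
No augmenting path remains; maximum flow = 12.
In the residual graph, reachable from Hall: {Hall, C1, StairB, C3, StairC, C2, Lobby, StairA}.
Min-cut edges: StairA→Exit (12); capacity 12 = 12.
Cut capacity 16 exceeds the max flow 12, so it is not minimum.

No — its capacity is 16, but the minimum cut has capacity 12.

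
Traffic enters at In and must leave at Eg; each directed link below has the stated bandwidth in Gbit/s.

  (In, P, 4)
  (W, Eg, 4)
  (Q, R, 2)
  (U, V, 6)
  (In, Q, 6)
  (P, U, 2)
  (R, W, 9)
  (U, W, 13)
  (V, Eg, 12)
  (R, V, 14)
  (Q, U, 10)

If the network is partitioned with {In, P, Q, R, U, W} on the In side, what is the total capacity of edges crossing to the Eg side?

24

Edges leaving {In, P, Q, R, U, W}: R→V (14), U→V (6), W→Eg (4).
Cut capacity = 14 + 6 + 4 = 24.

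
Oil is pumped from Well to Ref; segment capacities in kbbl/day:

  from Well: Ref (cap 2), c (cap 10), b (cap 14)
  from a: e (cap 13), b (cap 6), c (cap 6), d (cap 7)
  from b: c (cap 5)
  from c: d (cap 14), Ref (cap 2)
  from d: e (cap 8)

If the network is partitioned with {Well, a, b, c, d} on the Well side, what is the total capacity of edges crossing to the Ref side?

25

Edges leaving {Well, a, b, c, d}: Well→Ref (2), a→e (13), c→Ref (2), d→e (8).
Cut capacity = 2 + 13 + 2 + 8 = 25.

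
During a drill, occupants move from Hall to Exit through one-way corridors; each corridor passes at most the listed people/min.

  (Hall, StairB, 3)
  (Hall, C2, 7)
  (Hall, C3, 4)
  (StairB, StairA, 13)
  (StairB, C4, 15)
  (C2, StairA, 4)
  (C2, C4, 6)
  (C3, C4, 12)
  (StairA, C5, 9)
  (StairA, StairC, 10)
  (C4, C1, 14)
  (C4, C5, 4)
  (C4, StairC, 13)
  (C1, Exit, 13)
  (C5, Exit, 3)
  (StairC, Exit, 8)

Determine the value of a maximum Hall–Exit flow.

Augment Hall→StairB→StairA→C5→Exit: bottleneck 3, flow now 3.
Augment Hall→C2→StairA→StairC→Exit: bottleneck 4, flow now 7.
Augment Hall→C2→C4→C1→Exit: bottleneck 3, flow now 10.
Augment Hall→C3→C4→C1→Exit: bottleneck 4, flow now 14.
No augmenting path remains; maximum flow = 14.
In the residual graph, reachable from Hall: {Hall}.
Min-cut edges: Hall→StairB (3), Hall→C2 (7), Hall→C3 (4); capacity 3 + 7 + 4 = 14.
This cut is saturated, so no flow can exceed 14.

14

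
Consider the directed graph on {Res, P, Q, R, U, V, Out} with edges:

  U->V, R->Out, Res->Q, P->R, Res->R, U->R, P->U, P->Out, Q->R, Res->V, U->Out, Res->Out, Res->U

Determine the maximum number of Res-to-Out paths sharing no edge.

3

Assign every edge capacity 1; by Menger, the answer equals the max flow.
Path Res→Out (+1); total 1.
Path Res→R→Out (+1); total 2.
Path Res→U→Out (+1); total 3.
No residual Res→Out path; max flow = 3.
Certifying cut of size 3: {R→Out, Res→Out, Res→U}.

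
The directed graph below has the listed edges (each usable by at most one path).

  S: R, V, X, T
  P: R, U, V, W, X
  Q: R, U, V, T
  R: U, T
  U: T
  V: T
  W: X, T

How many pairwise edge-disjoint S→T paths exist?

Assign every edge capacity 1; by Menger, the answer equals the max flow.
Path S→T (+1); total 1.
Path S→R→T (+1); total 2.
Path S→V→T (+1); total 3.
No residual S→T path; max flow = 3.
Certifying cut of size 3: {S→R, S→T, S→V}.

3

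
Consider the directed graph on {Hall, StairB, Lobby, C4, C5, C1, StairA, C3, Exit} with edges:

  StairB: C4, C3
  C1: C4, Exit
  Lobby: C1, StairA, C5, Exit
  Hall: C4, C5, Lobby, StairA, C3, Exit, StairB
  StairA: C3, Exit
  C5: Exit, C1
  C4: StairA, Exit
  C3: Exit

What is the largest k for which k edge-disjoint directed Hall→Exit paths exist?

Assign every edge capacity 1; by Menger, the answer equals the max flow.
Path Hall→Exit (+1); total 1.
Path Hall→Lobby→Exit (+1); total 2.
Path Hall→C4→Exit (+1); total 3.
Path Hall→C5→Exit (+1); total 4.
Path Hall→StairA→Exit (+1); total 5.
Path Hall→C3→Exit (+1); total 6.
No residual Hall→Exit path; max flow = 6.
Certifying cut of size 6: {C3→Exit, C4→Exit, Hall→C5, Hall→Exit, Hall→Lobby, StairA→Exit}.

6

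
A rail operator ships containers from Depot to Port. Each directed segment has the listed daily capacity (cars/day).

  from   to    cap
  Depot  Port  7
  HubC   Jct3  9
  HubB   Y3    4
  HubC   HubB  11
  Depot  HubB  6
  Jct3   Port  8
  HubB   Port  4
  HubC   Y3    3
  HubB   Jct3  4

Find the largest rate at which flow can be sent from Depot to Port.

Augment Depot→Port: bottleneck 7, flow now 7.
Augment Depot→HubB→Port: bottleneck 4, flow now 11.
Augment Depot→HubB→Jct3→Port: bottleneck 2, flow now 13.
No augmenting path remains; maximum flow = 13.
In the residual graph, reachable from Depot: {Depot}.
Min-cut edges: Depot→HubB (6), Depot→Port (7); capacity 6 + 7 = 13.
This cut is saturated, so no flow can exceed 13.

13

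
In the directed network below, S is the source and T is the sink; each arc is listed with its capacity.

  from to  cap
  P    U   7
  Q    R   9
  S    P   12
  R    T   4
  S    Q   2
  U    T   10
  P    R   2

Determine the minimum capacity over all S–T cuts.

Augment S→P→R→T: bottleneck 2, flow now 2.
Augment S→P→U→T: bottleneck 7, flow now 9.
Augment S→Q→R→T: bottleneck 2, flow now 11.
No augmenting path remains; maximum flow = 11.
By max-flow min-cut, the minimum cut capacity equals the max flow.
In the residual graph, reachable from S: {S, P}.
Min-cut edges: S→Q (2), P→R (2), P→U (7); capacity 2 + 2 + 7 = 11.

11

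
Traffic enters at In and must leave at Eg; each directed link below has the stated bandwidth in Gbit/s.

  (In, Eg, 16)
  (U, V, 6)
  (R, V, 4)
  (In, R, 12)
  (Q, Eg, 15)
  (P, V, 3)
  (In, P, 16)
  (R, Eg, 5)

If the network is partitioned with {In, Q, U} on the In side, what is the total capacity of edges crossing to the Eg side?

65

Edges leaving {In, Q, U}: In→P (16), In→R (12), In→Eg (16), Q→Eg (15), U→V (6).
Cut capacity = 16 + 12 + 16 + 15 + 6 = 65.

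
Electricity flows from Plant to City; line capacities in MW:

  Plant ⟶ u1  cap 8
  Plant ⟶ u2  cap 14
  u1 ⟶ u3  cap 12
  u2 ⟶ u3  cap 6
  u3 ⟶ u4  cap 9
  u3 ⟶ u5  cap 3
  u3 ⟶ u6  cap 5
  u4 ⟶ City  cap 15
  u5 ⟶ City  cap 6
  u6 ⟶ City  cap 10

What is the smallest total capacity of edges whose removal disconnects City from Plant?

Augment Plant→u1→u3→u4→City: bottleneck 8, flow now 8.
Augment Plant→u2→u3→u4→City: bottleneck 1, flow now 9.
Augment Plant→u2→u3→u5→City: bottleneck 3, flow now 12.
Augment Plant→u2→u3→u6→City: bottleneck 2, flow now 14.
No augmenting path remains; maximum flow = 14.
By max-flow min-cut, the minimum cut capacity equals the max flow.
In the residual graph, reachable from Plant: {Plant, u2}.
Min-cut edges: Plant→u1 (8), u2→u3 (6); capacity 8 + 6 = 14.

14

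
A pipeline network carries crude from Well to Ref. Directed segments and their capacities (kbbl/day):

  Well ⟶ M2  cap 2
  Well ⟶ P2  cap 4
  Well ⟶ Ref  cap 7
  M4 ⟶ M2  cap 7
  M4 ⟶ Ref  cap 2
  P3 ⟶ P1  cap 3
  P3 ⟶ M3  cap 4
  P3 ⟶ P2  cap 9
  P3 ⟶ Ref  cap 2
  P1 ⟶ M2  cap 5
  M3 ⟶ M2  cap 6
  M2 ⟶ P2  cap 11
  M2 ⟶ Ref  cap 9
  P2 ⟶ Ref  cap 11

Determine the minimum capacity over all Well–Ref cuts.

Augment Well→Ref: bottleneck 7, flow now 7.
Augment Well→M2→Ref: bottleneck 2, flow now 9.
Augment Well→P2→Ref: bottleneck 4, flow now 13.
No augmenting path remains; maximum flow = 13.
By max-flow min-cut, the minimum cut capacity equals the max flow.
In the residual graph, reachable from Well: {Well}.
Min-cut edges: Well→M2 (2), Well→P2 (4), Well→Ref (7); capacity 2 + 4 + 7 = 13.

13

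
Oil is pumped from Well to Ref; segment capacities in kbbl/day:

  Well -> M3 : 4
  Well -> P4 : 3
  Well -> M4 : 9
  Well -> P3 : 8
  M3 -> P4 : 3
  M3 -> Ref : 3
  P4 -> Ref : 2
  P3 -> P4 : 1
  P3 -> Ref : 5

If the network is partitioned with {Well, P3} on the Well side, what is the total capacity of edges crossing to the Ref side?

Edges leaving {Well, P3}: Well→M3 (4), Well→P4 (3), Well→M4 (9), P3→P4 (1), P3→Ref (5).
Cut capacity = 4 + 3 + 9 + 1 + 5 = 22.

22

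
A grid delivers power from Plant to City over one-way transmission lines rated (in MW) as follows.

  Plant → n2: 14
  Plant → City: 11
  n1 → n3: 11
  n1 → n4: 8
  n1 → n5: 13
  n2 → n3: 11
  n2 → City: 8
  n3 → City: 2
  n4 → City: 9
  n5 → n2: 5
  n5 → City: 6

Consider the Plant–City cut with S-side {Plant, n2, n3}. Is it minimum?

Given cut capacity: 11 + 8 + 2 = 21.
Augment Plant→City: bottleneck 11, flow now 11.
Augment Plant→n2→City: bottleneck 8, flow now 19.
Augment Plant→n2→n3→City: bottleneck 2, flow now 21.
No augmenting path remains; maximum flow = 21.
Cut capacity 21 equals the max flow, so it is a minimum cut.

Yes — it is a minimum cut (capacity 21).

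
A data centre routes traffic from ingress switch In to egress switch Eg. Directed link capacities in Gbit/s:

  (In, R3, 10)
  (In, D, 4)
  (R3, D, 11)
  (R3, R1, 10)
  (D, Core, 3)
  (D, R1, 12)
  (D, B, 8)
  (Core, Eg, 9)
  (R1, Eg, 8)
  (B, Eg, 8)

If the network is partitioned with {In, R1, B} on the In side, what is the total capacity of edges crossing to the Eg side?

Edges leaving {In, R1, B}: In→R3 (10), In→D (4), R1→Eg (8), B→Eg (8).
Cut capacity = 10 + 4 + 8 + 8 = 30.

30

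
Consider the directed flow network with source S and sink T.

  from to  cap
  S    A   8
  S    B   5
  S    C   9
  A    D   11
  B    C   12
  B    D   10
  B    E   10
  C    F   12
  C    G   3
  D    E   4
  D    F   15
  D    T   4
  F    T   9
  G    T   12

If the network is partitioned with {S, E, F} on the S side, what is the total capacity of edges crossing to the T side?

Edges leaving {S, E, F}: S→A (8), S→B (5), S→C (9), F→T (9).
Cut capacity = 8 + 5 + 9 + 9 = 31.

31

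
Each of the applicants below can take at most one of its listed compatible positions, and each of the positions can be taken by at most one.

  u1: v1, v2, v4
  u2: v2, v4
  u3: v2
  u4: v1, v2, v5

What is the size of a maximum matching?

Unit-capacity flow: source→left, listed edges, right→sink; max matching = max flow.
Augmenting path u1→v1 (+1); matched 1.
Augmenting path u2→v2 (+1); matched 2.
Augmenting path u4→v5 (+1); matched 3.
Augmenting path u3→v2→u2→v4 (+1); matched 4.
No augmenting path remains; maximum matching = 4.
König certificate: {u1, u2, u3, u4} is a vertex cover of size 4 (every listed pair touches it), so no matching can be larger.

4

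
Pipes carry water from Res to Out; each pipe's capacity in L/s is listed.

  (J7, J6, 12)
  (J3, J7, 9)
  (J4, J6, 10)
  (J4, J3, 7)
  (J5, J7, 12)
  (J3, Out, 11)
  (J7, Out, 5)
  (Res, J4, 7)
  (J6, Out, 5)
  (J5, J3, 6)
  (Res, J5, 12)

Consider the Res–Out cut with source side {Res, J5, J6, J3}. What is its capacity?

44

Edges leaving {Res, J5, J6, J3}: Res→J4 (7), J5→J7 (12), J6→Out (5), J3→J7 (9), J3→Out (11).
Cut capacity = 7 + 12 + 5 + 9 + 11 = 44.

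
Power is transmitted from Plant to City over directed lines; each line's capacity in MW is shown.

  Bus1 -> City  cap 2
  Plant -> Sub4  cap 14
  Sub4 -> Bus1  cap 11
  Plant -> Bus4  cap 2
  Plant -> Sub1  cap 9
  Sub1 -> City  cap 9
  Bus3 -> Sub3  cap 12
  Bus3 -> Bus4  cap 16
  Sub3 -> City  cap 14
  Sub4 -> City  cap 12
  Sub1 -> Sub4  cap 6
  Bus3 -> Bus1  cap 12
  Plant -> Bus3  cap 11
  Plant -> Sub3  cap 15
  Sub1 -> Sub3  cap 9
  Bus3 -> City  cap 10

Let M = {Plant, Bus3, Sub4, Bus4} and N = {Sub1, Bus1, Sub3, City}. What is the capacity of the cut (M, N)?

Edges leaving {Plant, Bus3, Sub4, Bus4}: Plant→Sub1 (9), Plant→Sub3 (15), Bus3→Bus1 (12), Bus3→Sub3 (12), Bus3→City (10), Sub4→Bus1 (11), Sub4→City (12).
Cut capacity = 9 + 15 + 12 + 12 + 10 + 11 + 12 = 81.

81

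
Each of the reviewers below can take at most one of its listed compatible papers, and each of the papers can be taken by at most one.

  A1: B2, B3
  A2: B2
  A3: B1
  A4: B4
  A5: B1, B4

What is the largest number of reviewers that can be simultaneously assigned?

4

Unit-capacity flow: source→left, listed edges, right→sink; max matching = max flow.
Augmenting path A1→B2 (+1); matched 1.
Augmenting path A3→B1 (+1); matched 2.
Augmenting path A4→B4 (+1); matched 3.
Augmenting path A2→B2→A1→B3 (+1); matched 4.
No augmenting path remains; maximum matching = 4.
König certificate: {A1, A2, B1, B4} is a vertex cover of size 4 (every listed pair touches it), so no matching can be larger.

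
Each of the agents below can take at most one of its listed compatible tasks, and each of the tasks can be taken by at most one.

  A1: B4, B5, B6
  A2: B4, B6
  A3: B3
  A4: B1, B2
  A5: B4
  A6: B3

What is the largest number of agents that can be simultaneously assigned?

5

Unit-capacity flow: source→left, listed edges, right→sink; max matching = max flow.
Augmenting path A1→B4 (+1); matched 1.
Augmenting path A2→B6 (+1); matched 2.
Augmenting path A3→B3 (+1); matched 3.
Augmenting path A4→B1 (+1); matched 4.
Augmenting path A5→B4→A1→B5 (+1); matched 5.
No augmenting path remains; maximum matching = 5.
König certificate: {A1, A2, A4, A5, B3} is a vertex cover of size 5 (every listed pair touches it), so no matching can be larger.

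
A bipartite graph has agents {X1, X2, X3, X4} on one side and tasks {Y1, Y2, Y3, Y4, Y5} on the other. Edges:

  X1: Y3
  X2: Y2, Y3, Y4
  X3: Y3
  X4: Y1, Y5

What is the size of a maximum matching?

3

Unit-capacity flow: source→left, listed edges, right→sink; max matching = max flow.
Augmenting path X1→Y3 (+1); matched 1.
Augmenting path X2→Y2 (+1); matched 2.
Augmenting path X4→Y1 (+1); matched 3.
No augmenting path remains; maximum matching = 3.
König certificate: {X2, X4, Y3} is a vertex cover of size 3 (every listed pair touches it), so no matching can be larger.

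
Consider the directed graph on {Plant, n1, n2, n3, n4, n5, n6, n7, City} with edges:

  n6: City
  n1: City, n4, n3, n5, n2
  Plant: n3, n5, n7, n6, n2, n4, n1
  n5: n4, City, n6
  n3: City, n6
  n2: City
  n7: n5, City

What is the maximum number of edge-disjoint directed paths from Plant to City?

6

Assign every edge capacity 1; by Menger, the answer equals the max flow.
Path Plant→n1→City (+1); total 1.
Path Plant→n2→City (+1); total 2.
Path Plant→n3→City (+1); total 3.
Path Plant→n5→City (+1); total 4.
Path Plant→n6→City (+1); total 5.
Path Plant→n7→City (+1); total 6.
No residual Plant→City path; max flow = 6.
Certifying cut of size 6: {Plant→n1, Plant→n2, Plant→n3, Plant→n5, Plant→n6, Plant→n7}.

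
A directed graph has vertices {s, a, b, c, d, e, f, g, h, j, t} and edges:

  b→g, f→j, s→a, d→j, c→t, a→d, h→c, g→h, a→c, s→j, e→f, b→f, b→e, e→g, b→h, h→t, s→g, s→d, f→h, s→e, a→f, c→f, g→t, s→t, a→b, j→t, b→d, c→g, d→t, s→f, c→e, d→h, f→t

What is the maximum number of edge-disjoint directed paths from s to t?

7

Assign every edge capacity 1; by Menger, the answer equals the max flow.
Path s→t (+1); total 1.
Path s→d→t (+1); total 2.
Path s→f→t (+1); total 3.
Path s→g→t (+1); total 4.
Path s→j→t (+1); total 5.
Path s→a→c→t (+1); total 6.
Path s→e→f→h→t (+1); total 7.
No residual s→t path; max flow = 7.
Certifying cut of size 7: {s→a, s→d, s→e, s→f, s→g, s→j, s→t}.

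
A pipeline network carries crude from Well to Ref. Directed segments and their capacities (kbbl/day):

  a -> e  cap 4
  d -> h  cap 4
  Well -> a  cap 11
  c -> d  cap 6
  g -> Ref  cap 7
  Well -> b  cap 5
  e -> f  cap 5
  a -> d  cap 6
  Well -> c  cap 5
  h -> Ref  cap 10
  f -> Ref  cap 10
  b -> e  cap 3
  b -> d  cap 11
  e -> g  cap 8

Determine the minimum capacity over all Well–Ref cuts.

11

Augment Well→a→d→h→Ref: bottleneck 4, flow now 4.
Augment Well→a→e→f→Ref: bottleneck 4, flow now 8.
Augment Well→b→e→f→Ref: bottleneck 1, flow now 9.
Augment Well→b→e→g→Ref: bottleneck 2, flow now 11.
No augmenting path remains; maximum flow = 11.
By max-flow min-cut, the minimum cut capacity equals the max flow.
In the residual graph, reachable from Well: {Well, a, b, c, d}.
Min-cut edges: a→e (4), b→e (3), d→h (4); capacity 4 + 3 + 4 = 11.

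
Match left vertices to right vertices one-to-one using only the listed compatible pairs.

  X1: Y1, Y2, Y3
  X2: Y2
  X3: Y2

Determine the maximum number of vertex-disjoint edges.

2

Unit-capacity flow: source→left, listed edges, right→sink; max matching = max flow.
Augmenting path X1→Y1 (+1); matched 1.
Augmenting path X2→Y2 (+1); matched 2.
No augmenting path remains; maximum matching = 2.
König certificate: {X1, Y2} is a vertex cover of size 2 (every listed pair touches it), so no matching can be larger.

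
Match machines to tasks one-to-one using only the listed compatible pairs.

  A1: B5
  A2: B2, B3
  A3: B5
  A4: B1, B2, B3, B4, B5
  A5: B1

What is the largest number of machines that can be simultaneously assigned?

Unit-capacity flow: source→left, listed edges, right→sink; max matching = max flow.
Augmenting path A1→B5 (+1); matched 1.
Augmenting path A2→B2 (+1); matched 2.
Augmenting path A4→B1 (+1); matched 3.
Augmenting path A5→B1→A4→B3 (+1); matched 4.
No augmenting path remains; maximum matching = 4.
König certificate: {A2, A4, A5, B5} is a vertex cover of size 4 (every listed pair touches it), so no matching can be larger.

4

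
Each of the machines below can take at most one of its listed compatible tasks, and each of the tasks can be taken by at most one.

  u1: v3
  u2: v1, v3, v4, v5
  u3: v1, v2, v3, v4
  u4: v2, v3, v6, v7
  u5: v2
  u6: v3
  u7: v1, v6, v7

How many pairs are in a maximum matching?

Unit-capacity flow: source→left, listed edges, right→sink; max matching = max flow.
Augmenting path u1→v3 (+1); matched 1.
Augmenting path u2→v1 (+1); matched 2.
Augmenting path u3→v2 (+1); matched 3.
Augmenting path u4→v6 (+1); matched 4.
Augmenting path u7→v7 (+1); matched 5.
Augmenting path u5→v2→u3→v4 (+1); matched 6.
No augmenting path remains; maximum matching = 6.
König certificate: {u2, u3, u4, u5, u7, v3} is a vertex cover of size 6 (every listed pair touches it), so no matching can be larger.

6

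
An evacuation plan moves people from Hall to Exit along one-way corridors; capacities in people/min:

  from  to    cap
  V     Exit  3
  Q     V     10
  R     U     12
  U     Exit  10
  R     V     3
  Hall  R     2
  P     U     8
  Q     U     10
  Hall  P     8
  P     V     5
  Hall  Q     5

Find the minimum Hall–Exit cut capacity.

Augment Hall→P→U→Exit: bottleneck 8, flow now 8.
Augment Hall→Q→U→Exit: bottleneck 2, flow now 10.
Augment Hall→Q→V→Exit: bottleneck 3, flow now 13.
No augmenting path remains; maximum flow = 13.
By max-flow min-cut, the minimum cut capacity equals the max flow.
In the residual graph, reachable from Hall: {Hall, P, Q, R, U, V}.
Min-cut edges: U→Exit (10), V→Exit (3); capacity 10 + 3 = 13.

13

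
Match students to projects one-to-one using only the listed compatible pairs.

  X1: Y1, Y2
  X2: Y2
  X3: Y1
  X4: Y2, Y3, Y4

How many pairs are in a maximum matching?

Unit-capacity flow: source→left, listed edges, right→sink; max matching = max flow.
Augmenting path X1→Y1 (+1); matched 1.
Augmenting path X2→Y2 (+1); matched 2.
Augmenting path X4→Y3 (+1); matched 3.
No augmenting path remains; maximum matching = 3.
König certificate: {X4, Y1, Y2} is a vertex cover of size 3 (every listed pair touches it), so no matching can be larger.

3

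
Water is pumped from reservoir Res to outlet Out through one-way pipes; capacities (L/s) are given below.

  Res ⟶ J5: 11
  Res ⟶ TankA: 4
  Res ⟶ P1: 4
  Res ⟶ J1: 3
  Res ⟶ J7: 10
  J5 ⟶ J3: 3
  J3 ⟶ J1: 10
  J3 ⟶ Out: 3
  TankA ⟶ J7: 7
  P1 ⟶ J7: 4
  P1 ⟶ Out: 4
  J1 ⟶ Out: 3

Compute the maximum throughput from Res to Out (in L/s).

Augment Res→P1→Out: bottleneck 4, flow now 4.
Augment Res→J1→Out: bottleneck 3, flow now 7.
Augment Res→J5→J3→Out: bottleneck 3, flow now 10.
No augmenting path remains; maximum flow = 10.
In the residual graph, reachable from Res: {Res, J5, TankA, J7}.
Min-cut edges: Res→P1 (4), Res→J1 (3), J5→J3 (3); capacity 4 + 3 + 3 = 10.
This cut is saturated, so no flow can exceed 10.

10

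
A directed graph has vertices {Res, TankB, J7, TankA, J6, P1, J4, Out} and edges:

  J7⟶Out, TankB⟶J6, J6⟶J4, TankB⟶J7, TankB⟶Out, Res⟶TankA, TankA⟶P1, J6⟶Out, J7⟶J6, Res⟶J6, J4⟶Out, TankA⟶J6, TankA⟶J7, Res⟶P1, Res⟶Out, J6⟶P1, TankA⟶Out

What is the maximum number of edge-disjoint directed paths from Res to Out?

3

Assign every edge capacity 1; by Menger, the answer equals the max flow.
Path Res→Out (+1); total 1.
Path Res→TankA→Out (+1); total 2.
Path Res→J6→Out (+1); total 3.
No residual Res→Out path; max flow = 3.
Certifying cut of size 3: {Res→J6, Res→Out, Res→TankA}.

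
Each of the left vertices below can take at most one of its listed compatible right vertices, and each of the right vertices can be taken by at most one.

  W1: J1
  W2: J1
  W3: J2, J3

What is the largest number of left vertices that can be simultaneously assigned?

Unit-capacity flow: source→left, listed edges, right→sink; max matching = max flow.
Augmenting path W1→J1 (+1); matched 1.
Augmenting path W3→J2 (+1); matched 2.
No augmenting path remains; maximum matching = 2.
König certificate: {W3, J1} is a vertex cover of size 2 (every listed pair touches it), so no matching can be larger.

2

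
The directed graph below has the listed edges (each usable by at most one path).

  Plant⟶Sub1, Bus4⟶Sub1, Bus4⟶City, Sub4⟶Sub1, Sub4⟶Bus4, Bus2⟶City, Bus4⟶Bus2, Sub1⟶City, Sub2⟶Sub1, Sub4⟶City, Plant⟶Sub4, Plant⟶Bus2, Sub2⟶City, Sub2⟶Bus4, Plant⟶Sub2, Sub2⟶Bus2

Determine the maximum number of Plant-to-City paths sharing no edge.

Assign every edge capacity 1; by Menger, the answer equals the max flow.
Path Plant→Sub4→City (+1); total 1.
Path Plant→Sub2→City (+1); total 2.
Path Plant→Sub1→City (+1); total 3.
Path Plant→Bus2→City (+1); total 4.
No residual Plant→City path; max flow = 4.
Certifying cut of size 4: {Plant→Bus2, Plant→Sub1, Plant→Sub2, Plant→Sub4}.

4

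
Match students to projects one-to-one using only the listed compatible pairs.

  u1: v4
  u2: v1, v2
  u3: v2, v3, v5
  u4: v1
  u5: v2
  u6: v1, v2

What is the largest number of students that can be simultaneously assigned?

4

Unit-capacity flow: source→left, listed edges, right→sink; max matching = max flow.
Augmenting path u1→v4 (+1); matched 1.
Augmenting path u2→v1 (+1); matched 2.
Augmenting path u3→v2 (+1); matched 3.
Augmenting path u5→v2→u3→v3 (+1); matched 4.
No augmenting path remains; maximum matching = 4.
König certificate: {u1, u3, v1, v2} is a vertex cover of size 4 (every listed pair touches it), so no matching can be larger.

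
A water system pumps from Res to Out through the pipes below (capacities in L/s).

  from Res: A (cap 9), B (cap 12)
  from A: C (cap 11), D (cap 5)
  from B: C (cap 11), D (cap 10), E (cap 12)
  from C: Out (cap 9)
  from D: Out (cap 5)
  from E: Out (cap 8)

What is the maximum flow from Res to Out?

21

Augment Res→A→C→Out: bottleneck 9, flow now 9.
Augment Res→B→D→Out: bottleneck 5, flow now 14.
Augment Res→B→E→Out: bottleneck 7, flow now 21.
No augmenting path remains; maximum flow = 21.
In the residual graph, reachable from Res: {Res}.
Min-cut edges: Res→A (9), Res→B (12); capacity 9 + 12 = 21.
This cut is saturated, so no flow can exceed 21.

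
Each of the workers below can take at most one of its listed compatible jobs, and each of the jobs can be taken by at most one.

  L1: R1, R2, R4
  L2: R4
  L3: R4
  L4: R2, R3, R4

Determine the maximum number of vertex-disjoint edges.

3

Unit-capacity flow: source→left, listed edges, right→sink; max matching = max flow.
Augmenting path L1→R1 (+1); matched 1.
Augmenting path L2→R4 (+1); matched 2.
Augmenting path L4→R2 (+1); matched 3.
No augmenting path remains; maximum matching = 3.
König certificate: {L1, L4, R4} is a vertex cover of size 3 (every listed pair touches it), so no matching can be larger.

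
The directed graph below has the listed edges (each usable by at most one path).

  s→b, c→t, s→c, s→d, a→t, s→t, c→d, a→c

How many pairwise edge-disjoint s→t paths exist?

2

Assign every edge capacity 1; by Menger, the answer equals the max flow.
Path s→t (+1); total 1.
Path s→c→t (+1); total 2.
No residual s→t path; max flow = 2.
Certifying cut of size 2: {s→c, s→t}.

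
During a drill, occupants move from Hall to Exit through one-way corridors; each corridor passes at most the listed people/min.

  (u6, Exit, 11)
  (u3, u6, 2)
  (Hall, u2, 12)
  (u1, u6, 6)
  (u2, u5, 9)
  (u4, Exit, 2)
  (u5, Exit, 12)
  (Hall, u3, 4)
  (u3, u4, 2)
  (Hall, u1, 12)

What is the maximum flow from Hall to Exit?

Augment Hall→u1→u6→Exit: bottleneck 6, flow now 6.
Augment Hall→u2→u5→Exit: bottleneck 9, flow now 15.
Augment Hall→u3→u4→Exit: bottleneck 2, flow now 17.
Augment Hall→u3→u6→Exit: bottleneck 2, flow now 19.
No augmenting path remains; maximum flow = 19.
In the residual graph, reachable from Hall: {Hall, u1, u2}.
Min-cut edges: Hall→u3 (4), u1→u6 (6), u2→u5 (9); capacity 4 + 6 + 9 = 19.
This cut is saturated, so no flow can exceed 19.

19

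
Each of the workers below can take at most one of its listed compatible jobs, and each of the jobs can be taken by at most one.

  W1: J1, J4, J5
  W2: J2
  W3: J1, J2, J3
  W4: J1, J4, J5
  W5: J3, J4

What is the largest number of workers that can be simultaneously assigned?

5

Unit-capacity flow: source→left, listed edges, right→sink; max matching = max flow.
Augmenting path W1→J1 (+1); matched 1.
Augmenting path W2→J2 (+1); matched 2.
Augmenting path W3→J3 (+1); matched 3.
Augmenting path W4→J4 (+1); matched 4.
Augmenting path W5→J4→W4→J5 (+1); matched 5.
No augmenting path remains; maximum matching = 5.
König certificate: {W1, W2, W3, W4, W5} is a vertex cover of size 5 (every listed pair touches it), so no matching can be larger.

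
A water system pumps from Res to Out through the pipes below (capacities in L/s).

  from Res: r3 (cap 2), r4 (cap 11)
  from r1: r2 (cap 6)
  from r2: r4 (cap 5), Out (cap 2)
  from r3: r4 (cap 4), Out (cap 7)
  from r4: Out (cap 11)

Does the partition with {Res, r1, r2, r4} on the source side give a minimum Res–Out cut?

Given cut capacity: 2 + 2 + 11 = 15.
Augment Res→r3→Out: bottleneck 2, flow now 2.
Augment Res→r4→Out: bottleneck 11, flow now 13.
No augmenting path remains; maximum flow = 13.
In the residual graph, reachable from Res: {Res}.
Min-cut edges: Res→r3 (2), Res→r4 (11); capacity 2 + 11 = 13.
Cut capacity 15 exceeds the max flow 13, so it is not minimum.

No — its capacity is 15, but the minimum cut has capacity 13.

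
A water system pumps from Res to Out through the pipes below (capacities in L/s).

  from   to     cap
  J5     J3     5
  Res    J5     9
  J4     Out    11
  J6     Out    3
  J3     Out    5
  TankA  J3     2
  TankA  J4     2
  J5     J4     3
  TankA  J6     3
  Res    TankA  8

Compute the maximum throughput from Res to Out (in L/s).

Augment Res→TankA→J3→Out: bottleneck 2, flow now 2.
Augment Res→TankA→J6→Out: bottleneck 3, flow now 5.
Augment Res→TankA→J4→Out: bottleneck 2, flow now 7.
Augment Res→J5→J3→Out: bottleneck 3, flow now 10.
Augment Res→J5→J4→Out: bottleneck 3, flow now 13.
No augmenting path remains; maximum flow = 13.
In the residual graph, reachable from Res: {Res, TankA, J5, J3}.
Min-cut edges: TankA→J6 (3), TankA→J4 (2), J5→J4 (3), J3→Out (5); capacity 3 + 2 + 3 + 5 = 13.
This cut is saturated, so no flow can exceed 13.

13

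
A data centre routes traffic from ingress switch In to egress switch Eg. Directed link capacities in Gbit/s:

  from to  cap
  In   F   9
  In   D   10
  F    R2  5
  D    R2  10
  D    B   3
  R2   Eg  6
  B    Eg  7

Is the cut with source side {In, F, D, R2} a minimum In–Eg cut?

Given cut capacity: 3 + 6 = 9.
Augment In→F→R2→Eg: bottleneck 5, flow now 5.
Augment In→D→R2→Eg: bottleneck 1, flow now 6.
Augment In→D→B→Eg: bottleneck 3, flow now 9.
No augmenting path remains; maximum flow = 9.
Cut capacity 9 equals the max flow, so it is a minimum cut.

Yes — it is a minimum cut (capacity 9).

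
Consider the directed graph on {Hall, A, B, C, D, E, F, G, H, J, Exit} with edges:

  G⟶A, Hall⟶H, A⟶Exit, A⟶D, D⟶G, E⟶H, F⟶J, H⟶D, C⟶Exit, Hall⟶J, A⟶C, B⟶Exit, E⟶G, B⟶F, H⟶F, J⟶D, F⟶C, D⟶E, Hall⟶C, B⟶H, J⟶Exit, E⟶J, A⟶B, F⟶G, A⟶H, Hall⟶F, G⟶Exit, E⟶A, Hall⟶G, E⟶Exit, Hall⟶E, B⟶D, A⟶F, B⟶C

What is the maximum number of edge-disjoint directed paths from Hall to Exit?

6

Assign every edge capacity 1; by Menger, the answer equals the max flow.
Path Hall→C→Exit (+1); total 1.
Path Hall→E→Exit (+1); total 2.
Path Hall→G→Exit (+1); total 3.
Path Hall→J→Exit (+1); total 4.
Path Hall→F→G→A→Exit (+1); total 5.
Path Hall→H→D→E→A→B→Exit (+1); total 6.
No residual Hall→Exit path; max flow = 6.
Certifying cut of size 6: {Hall→C, Hall→E, Hall→F, Hall→G, Hall→H, Hall→J}.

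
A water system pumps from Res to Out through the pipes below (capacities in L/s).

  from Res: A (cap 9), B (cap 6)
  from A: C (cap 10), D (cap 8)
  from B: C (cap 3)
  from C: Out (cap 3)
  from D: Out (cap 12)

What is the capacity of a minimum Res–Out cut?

Augment Res→A→C→Out: bottleneck 3, flow now 3.
Augment Res→A→D→Out: bottleneck 6, flow now 9.
Augment Res→B→C→A→D→Out: bottleneck 2, flow now 11. (uses reverse residual edge)
No augmenting path remains; maximum flow = 11.
By max-flow min-cut, the minimum cut capacity equals the max flow.
In the residual graph, reachable from Res: {Res, A, B, C}.
Min-cut edges: A→D (8), C→Out (3); capacity 8 + 3 = 11.

11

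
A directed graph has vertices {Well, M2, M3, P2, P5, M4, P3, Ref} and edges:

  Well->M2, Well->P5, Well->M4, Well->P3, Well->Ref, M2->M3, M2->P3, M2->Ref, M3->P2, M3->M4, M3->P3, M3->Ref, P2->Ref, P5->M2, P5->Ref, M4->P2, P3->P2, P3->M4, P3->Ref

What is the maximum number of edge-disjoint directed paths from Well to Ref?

5

Assign every edge capacity 1; by Menger, the answer equals the max flow.
Path Well→Ref (+1); total 1.
Path Well→M2→Ref (+1); total 2.
Path Well→P5→Ref (+1); total 3.
Path Well→P3→Ref (+1); total 4.
Path Well→M4→P2→Ref (+1); total 5.
No residual Well→Ref path; max flow = 5.
Certifying cut of size 5: {Well→M2, Well→M4, Well→P3, Well→P5, Well→Ref}.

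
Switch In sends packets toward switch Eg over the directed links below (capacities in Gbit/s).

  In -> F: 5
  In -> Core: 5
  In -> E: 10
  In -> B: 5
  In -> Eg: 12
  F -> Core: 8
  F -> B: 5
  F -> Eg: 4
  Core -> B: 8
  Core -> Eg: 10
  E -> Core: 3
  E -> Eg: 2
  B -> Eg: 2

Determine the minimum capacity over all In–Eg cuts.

Augment In→Eg: bottleneck 12, flow now 12.
Augment In→F→Eg: bottleneck 4, flow now 16.
Augment In→Core→Eg: bottleneck 5, flow now 21.
Augment In→E→Eg: bottleneck 2, flow now 23.
Augment In→B→Eg: bottleneck 2, flow now 25.
Augment In→F→Core→Eg: bottleneck 1, flow now 26.
Augment In→E→Core→Eg: bottleneck 3, flow now 29.
No augmenting path remains; maximum flow = 29.
By max-flow min-cut, the minimum cut capacity equals the max flow.
In the residual graph, reachable from In: {In, E, B}.
Min-cut edges: In→F (5), In→Core (5), In→Eg (12), E→Core (3), E→Eg (2), B→Eg (2); capacity 5 + 5 + 12 + 3 + 2 + 2 = 29.

29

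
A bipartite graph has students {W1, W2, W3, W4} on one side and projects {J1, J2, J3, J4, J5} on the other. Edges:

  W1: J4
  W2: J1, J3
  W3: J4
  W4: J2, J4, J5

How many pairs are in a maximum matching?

3

Unit-capacity flow: source→left, listed edges, right→sink; max matching = max flow.
Augmenting path W1→J4 (+1); matched 1.
Augmenting path W2→J1 (+1); matched 2.
Augmenting path W4→J2 (+1); matched 3.
No augmenting path remains; maximum matching = 3.
König certificate: {W2, W4, J4} is a vertex cover of size 3 (every listed pair touches it), so no matching can be larger.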